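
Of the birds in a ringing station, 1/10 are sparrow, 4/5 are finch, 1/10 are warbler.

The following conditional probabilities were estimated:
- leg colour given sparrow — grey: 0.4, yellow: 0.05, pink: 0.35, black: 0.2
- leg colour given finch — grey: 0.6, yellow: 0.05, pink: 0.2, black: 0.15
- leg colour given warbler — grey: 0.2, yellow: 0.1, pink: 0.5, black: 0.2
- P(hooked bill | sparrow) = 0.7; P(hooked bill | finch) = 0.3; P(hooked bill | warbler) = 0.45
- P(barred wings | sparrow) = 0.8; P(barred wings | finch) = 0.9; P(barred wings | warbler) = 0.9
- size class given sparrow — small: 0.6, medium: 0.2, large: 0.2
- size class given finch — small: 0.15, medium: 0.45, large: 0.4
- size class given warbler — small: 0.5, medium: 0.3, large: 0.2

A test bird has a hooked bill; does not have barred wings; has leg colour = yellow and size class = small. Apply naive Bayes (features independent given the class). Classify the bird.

sparrow: 0.1 × 0.05 × 0.7 × (1−0.8) × 0.6 = 0.00042
finch: 0.8 × 0.05 × 0.3 × (1−0.9) × 0.15 = 0.00018
warbler: 0.1 × 0.1 × 0.45 × (1−0.9) × 0.5 = 0.000225
Highest score → sparrow.

sparrow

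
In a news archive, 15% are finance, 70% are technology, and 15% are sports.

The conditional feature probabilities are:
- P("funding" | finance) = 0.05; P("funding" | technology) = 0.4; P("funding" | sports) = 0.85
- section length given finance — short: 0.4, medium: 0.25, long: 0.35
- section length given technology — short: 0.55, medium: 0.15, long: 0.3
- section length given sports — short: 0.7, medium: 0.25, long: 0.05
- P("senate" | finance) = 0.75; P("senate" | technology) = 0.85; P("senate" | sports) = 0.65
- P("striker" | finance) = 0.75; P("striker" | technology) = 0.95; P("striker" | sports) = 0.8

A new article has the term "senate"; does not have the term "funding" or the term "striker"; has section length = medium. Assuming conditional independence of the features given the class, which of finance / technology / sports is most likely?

finance

finance: 0.15 × (1−0.05) × 0.25 × 0.75 × (1−0.75) = 0.0066796875
technology: 0.7 × (1−0.4) × 0.15 × 0.85 × (1−0.95) = 0.0026775
sports: 0.15 × (1−0.85) × 0.25 × 0.65 × (1−0.8) = 0.00073125
Highest score → finance.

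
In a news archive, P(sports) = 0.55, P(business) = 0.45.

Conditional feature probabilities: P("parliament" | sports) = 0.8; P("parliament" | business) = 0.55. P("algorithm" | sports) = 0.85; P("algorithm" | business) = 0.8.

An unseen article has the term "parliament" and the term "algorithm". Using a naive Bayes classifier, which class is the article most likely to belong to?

sports: 0.55 × 0.8 × 0.85 = 0.374
business: 0.45 × 0.55 × 0.8 = 0.198
Highest score → sports.

sports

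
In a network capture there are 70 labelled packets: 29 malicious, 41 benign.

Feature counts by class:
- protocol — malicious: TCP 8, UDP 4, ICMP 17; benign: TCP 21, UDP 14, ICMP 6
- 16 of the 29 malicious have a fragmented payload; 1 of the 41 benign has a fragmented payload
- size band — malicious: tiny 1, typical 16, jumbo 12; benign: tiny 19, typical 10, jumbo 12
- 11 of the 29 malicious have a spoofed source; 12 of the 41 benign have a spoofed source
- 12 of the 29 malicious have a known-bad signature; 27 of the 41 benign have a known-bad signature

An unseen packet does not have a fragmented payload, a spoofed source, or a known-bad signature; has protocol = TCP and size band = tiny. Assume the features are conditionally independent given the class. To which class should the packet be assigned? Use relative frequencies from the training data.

malicious: (29/70) × (8/29) × (13/29) × (1/29) × (18/29) × (17/29) ≈ 0.000642784
benign: (41/70) × (21/41) × (40/41) × (19/41) × (29/41) × (14/41) ≈ 0.0327586
Highest score → benign.

benign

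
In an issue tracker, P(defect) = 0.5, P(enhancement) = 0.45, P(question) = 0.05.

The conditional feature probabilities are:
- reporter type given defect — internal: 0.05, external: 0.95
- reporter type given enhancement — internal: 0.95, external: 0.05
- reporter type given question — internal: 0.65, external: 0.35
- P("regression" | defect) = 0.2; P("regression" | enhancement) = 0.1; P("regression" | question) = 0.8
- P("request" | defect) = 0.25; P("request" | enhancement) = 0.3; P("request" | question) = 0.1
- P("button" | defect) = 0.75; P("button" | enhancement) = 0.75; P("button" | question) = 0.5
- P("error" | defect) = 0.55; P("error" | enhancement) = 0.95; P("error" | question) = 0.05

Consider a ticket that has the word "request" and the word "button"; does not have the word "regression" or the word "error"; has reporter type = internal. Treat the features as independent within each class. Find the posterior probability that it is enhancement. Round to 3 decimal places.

0.684

defect: 0.5 × 0.05 × (1−0.2) × 0.25 × 0.75 × (1−0.55) = 0.0016875
enhancement: 0.45 × 0.95 × (1−0.1) × 0.3 × 0.75 × (1−0.95) = 0.0043284375
question: 0.05 × 0.65 × (1−0.8) × 0.1 × 0.5 × (1−0.05) = 0.00030875
P(enhancement | x) = 0.0043284375 / 0.0063246875 ≈ 0.684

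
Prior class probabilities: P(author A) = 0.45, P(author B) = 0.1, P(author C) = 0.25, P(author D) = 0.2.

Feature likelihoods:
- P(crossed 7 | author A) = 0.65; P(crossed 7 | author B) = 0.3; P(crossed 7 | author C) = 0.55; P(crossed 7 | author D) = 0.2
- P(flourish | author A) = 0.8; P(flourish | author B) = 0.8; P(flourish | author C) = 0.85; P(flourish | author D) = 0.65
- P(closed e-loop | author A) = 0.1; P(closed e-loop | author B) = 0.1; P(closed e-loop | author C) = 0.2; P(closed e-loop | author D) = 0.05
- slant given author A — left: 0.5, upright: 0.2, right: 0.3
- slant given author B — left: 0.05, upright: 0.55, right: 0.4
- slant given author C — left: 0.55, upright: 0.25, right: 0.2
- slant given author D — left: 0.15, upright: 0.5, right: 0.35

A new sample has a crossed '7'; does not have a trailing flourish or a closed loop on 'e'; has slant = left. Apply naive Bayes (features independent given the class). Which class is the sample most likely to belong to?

author A: 0.45 × 0.65 × (1−0.8) × (1−0.1) × 0.5 = 0.026325
author B: 0.1 × 0.3 × (1−0.8) × (1−0.1) × 0.05 = 0.00027
author C: 0.25 × 0.55 × (1−0.85) × (1−0.2) × 0.55 = 0.009075
author D: 0.2 × 0.2 × (1−0.65) × (1−0.05) × 0.15 = 0.001995
Highest score → author A.

author A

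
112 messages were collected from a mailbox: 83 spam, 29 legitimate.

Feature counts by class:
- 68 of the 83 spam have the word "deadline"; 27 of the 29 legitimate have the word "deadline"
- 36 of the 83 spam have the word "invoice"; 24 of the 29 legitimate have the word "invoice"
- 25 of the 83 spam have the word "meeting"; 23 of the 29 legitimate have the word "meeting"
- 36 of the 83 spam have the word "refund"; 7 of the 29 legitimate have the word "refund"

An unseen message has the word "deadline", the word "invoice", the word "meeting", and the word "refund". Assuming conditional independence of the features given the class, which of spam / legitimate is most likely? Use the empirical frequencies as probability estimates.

spam: (83/112) × (68/83) × (36/83) × (25/83) × (36/83) ≈ 0.0344034
legitimate: (29/112) × (27/29) × (24/29) × (23/29) × (7/29) ≈ 0.0381934
Highest score → legitimate.

legitimate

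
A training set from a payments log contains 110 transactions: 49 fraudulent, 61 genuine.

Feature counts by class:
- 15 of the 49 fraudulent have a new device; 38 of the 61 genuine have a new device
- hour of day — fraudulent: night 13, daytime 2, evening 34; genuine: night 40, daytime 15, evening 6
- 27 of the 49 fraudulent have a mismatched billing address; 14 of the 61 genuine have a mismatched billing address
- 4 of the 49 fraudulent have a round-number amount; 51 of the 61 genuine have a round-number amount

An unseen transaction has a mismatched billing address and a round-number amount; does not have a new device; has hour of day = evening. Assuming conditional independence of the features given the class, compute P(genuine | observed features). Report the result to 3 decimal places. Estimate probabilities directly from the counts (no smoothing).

fraudulent: (49/110) × (34/49) × (34/49) × (27/49) × (4/49) ≈ 0.00964719
genuine: (61/110) × (23/61) × (6/61) × (14/61) × (51/61) ≈ 0.00394635
P(genuine | x) = 0.00394635 / 0.01359354 ≈ 0.290

0.290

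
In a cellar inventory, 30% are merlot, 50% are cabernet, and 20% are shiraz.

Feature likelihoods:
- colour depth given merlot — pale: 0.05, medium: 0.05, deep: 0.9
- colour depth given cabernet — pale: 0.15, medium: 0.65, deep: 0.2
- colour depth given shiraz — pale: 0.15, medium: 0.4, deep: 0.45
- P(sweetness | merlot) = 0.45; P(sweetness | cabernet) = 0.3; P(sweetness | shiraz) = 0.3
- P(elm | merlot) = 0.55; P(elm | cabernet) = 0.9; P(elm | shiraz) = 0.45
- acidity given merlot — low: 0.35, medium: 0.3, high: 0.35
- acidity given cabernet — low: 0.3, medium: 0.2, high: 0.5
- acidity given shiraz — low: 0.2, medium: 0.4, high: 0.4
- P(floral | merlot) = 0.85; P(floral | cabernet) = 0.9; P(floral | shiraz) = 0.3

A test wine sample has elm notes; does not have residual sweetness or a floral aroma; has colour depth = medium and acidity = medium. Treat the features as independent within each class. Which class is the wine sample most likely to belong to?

merlot: 0.3 × 0.05 × (1−0.45) × 0.55 × 0.3 × (1−0.85) = 0.0002041875
cabernet: 0.5 × 0.65 × (1−0.3) × 0.9 × 0.2 × (1−0.9) = 0.004095
shiraz: 0.2 × 0.4 × (1−0.3) × 0.45 × 0.4 × (1−0.3) = 0.007056
Highest score → shiraz.

shiraz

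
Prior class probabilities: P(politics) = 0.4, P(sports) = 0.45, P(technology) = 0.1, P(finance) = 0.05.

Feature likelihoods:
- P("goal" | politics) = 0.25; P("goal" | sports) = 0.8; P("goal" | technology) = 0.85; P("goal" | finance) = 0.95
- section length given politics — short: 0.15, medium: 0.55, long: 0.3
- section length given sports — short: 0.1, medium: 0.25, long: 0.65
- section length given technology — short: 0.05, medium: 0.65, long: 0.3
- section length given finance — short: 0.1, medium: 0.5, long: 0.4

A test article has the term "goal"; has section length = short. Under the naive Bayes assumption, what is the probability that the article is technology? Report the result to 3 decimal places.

politics: 0.4 × 0.25 × 0.15 = 0.015
sports: 0.45 × 0.8 × 0.1 = 0.036
technology: 0.1 × 0.85 × 0.05 = 0.00425
finance: 0.05 × 0.95 × 0.1 = 0.00475
P(technology | x) = 0.00425 / 0.06 ≈ 0.071

0.071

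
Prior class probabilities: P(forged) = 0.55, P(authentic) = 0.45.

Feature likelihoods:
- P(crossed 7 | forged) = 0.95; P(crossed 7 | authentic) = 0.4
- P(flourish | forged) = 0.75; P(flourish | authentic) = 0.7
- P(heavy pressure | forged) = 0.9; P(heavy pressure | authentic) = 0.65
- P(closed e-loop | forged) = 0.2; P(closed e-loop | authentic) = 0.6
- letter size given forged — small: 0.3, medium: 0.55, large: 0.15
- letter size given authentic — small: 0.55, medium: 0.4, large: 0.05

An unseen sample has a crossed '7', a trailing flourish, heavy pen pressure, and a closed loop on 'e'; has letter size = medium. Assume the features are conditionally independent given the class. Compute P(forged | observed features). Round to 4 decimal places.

forged: 0.55 × 0.95 × 0.75 × 0.9 × 0.2 × 0.55 = 0.038795625
authentic: 0.45 × 0.4 × 0.7 × 0.65 × 0.6 × 0.4 = 0.019656
P(forged | x) = 0.038795625 / 0.058451625 ≈ 0.6637

0.6637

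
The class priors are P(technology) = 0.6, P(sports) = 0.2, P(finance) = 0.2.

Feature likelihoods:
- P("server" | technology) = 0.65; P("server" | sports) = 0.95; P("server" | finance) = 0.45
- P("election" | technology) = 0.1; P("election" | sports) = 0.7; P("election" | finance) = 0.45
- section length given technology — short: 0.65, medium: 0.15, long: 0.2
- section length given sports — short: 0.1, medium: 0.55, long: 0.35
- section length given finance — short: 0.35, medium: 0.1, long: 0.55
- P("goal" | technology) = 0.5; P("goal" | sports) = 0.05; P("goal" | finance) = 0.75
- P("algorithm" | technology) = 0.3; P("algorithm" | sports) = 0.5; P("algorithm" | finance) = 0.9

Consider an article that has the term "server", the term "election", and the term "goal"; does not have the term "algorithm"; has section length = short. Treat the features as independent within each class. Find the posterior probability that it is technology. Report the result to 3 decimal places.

technology: 0.6 × 0.65 × 0.1 × 0.65 × 0.5 × (1−0.3) = 0.0088725
sports: 0.2 × 0.95 × 0.7 × 0.1 × 0.05 × (1−0.5) = 0.0003325
finance: 0.2 × 0.45 × 0.45 × 0.35 × 0.75 × (1−0.9) = 0.001063125
P(technology | x) = 0.0088725 / 0.010268125 ≈ 0.864

0.864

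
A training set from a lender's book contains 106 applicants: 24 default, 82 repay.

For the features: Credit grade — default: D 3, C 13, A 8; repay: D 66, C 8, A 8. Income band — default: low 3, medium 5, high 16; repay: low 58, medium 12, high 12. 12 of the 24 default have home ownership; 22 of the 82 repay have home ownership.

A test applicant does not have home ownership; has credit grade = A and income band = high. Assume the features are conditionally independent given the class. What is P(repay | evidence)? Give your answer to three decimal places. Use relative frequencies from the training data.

0.243

default: (24/106) × (8/24) × (16/24) × (12/24) ≈ 0.0251572
repay: (82/106) × (8/82) × (12/82) × (60/82) ≈ 0.00808144
P(repay | x) = 0.00808144 / 0.03323864 ≈ 0.243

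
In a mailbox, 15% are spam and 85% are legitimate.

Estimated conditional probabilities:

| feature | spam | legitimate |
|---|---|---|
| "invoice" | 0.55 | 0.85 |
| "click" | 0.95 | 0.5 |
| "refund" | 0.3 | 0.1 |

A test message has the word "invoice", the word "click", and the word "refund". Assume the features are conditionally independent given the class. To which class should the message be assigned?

legitimate

spam: 0.15 × 0.55 × 0.95 × 0.3 = 0.0235125
legitimate: 0.85 × 0.85 × 0.5 × 0.1 = 0.036125
Highest score → legitimate.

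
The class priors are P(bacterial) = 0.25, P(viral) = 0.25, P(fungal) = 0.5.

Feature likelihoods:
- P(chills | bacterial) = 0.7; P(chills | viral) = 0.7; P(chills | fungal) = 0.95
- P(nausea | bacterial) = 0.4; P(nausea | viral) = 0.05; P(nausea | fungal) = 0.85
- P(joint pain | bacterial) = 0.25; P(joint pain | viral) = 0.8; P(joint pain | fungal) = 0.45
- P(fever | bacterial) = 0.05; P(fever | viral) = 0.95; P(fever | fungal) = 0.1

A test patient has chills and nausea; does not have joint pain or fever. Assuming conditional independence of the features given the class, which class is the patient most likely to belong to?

fungal

bacterial: 0.25 × 0.7 × 0.4 × (1−0.25) × (1−0.05) = 0.049875
viral: 0.25 × 0.7 × 0.05 × (1−0.8) × (1−0.95) = 0.0000875
fungal: 0.5 × 0.95 × 0.85 × (1−0.45) × (1−0.1) = 0.19985625
Highest score → fungal.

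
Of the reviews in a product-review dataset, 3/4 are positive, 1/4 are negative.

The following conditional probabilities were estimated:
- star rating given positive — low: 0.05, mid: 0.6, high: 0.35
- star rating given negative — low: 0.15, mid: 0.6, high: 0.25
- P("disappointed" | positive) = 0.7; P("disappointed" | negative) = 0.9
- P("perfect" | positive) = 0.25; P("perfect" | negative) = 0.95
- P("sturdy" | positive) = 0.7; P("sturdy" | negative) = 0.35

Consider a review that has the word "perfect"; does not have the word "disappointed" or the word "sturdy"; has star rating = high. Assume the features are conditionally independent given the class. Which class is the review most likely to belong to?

positive

positive: 0.75 × 0.35 × (1−0.7) × 0.25 × (1−0.7) = 0.00590625
negative: 0.25 × 0.25 × (1−0.9) × 0.95 × (1−0.35) = 0.003859375
Highest score → positive.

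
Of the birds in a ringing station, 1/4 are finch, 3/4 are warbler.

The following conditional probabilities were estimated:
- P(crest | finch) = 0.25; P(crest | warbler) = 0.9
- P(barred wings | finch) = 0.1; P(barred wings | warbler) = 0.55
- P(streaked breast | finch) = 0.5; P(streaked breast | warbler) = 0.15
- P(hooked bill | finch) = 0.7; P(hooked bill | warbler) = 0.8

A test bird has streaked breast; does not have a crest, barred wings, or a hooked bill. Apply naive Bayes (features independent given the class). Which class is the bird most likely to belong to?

finch: 0.25 × (1−0.25) × (1−0.1) × 0.5 × (1−0.7) = 0.0253125
warbler: 0.75 × (1−0.9) × (1−0.55) × 0.15 × (1−0.8) = 0.0010125
Highest score → finch.

finch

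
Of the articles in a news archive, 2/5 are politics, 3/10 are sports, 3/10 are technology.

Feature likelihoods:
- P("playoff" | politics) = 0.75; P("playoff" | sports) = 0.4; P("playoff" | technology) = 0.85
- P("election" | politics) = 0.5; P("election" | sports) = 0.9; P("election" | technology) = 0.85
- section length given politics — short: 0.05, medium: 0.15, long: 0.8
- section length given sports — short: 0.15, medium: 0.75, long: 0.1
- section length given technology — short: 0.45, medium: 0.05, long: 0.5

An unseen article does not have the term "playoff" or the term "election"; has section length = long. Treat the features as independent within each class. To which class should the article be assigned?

politics

politics: 0.4 × (1−0.75) × (1−0.5) × 0.8 = 0.04
sports: 0.3 × (1−0.4) × (1−0.9) × 0.1 = 0.0018
technology: 0.3 × (1−0.85) × (1−0.85) × 0.5 = 0.003375
Highest score → politics.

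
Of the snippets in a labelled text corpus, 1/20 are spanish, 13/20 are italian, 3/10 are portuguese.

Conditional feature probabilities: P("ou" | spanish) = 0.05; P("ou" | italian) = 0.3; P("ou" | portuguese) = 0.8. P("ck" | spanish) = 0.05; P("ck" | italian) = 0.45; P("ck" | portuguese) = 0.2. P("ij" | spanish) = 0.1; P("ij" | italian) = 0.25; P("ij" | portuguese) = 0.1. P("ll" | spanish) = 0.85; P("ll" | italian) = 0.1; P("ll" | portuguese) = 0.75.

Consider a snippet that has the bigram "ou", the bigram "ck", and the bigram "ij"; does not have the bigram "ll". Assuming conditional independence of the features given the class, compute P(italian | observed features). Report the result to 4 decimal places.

0.9426

spanish: 0.05 × 0.05 × 0.05 × 0.1 × (1−0.85) = 0.000001875
italian: 0.65 × 0.3 × 0.45 × 0.25 × (1−0.1) = 0.01974375
portuguese: 0.3 × 0.8 × 0.2 × 0.1 × (1−0.75) = 0.0012
P(italian | x) = 0.01974375 / 0.020945625 ≈ 0.9426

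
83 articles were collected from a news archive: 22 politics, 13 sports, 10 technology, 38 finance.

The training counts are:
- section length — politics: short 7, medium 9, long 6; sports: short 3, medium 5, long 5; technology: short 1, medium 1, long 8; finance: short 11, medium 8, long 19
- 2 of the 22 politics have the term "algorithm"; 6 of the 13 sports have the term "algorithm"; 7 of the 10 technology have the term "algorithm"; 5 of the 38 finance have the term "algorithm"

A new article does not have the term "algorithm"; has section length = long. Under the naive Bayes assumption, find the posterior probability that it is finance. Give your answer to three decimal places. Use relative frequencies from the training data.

politics: (22/83) × (6/22) × (20/22) ≈ 0.0657174
sports: (13/83) × (5/13) × (7/13) ≈ 0.0324374
technology: (10/83) × (8/10) × (3/10) ≈ 0.0289157
finance: (38/83) × (19/38) × (33/38) ≈ 0.198795
P(finance | x) = 0.198795 / 0.3258655 ≈ 0.610

0.610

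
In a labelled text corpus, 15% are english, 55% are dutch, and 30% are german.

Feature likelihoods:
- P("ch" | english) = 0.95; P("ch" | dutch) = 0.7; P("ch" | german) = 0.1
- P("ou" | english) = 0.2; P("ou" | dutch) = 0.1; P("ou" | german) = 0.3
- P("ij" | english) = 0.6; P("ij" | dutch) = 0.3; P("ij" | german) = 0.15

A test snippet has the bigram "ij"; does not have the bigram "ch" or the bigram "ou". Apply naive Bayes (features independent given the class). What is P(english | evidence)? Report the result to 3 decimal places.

0.047

english: 0.15 × (1−0.95) × (1−0.2) × 0.6 = 0.0036
dutch: 0.55 × (1−0.7) × (1−0.1) × 0.3 = 0.04455
german: 0.3 × (1−0.1) × (1−0.3) × 0.15 = 0.02835
P(english | x) = 0.0036 / 0.0765 ≈ 0.047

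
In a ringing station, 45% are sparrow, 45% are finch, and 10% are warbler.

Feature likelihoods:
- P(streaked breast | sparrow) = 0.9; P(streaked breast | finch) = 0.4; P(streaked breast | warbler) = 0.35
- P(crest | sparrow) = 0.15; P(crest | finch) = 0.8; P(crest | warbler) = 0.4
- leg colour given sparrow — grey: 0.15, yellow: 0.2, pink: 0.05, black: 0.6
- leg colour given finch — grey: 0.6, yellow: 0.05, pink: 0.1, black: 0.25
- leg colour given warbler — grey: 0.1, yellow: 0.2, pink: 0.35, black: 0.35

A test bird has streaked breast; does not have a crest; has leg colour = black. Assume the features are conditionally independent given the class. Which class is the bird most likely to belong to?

sparrow: 0.45 × 0.9 × (1−0.15) × 0.6 = 0.20655
finch: 0.45 × 0.4 × (1−0.8) × 0.25 = 0.009
warbler: 0.1 × 0.35 × (1−0.4) × 0.35 = 0.00735
Highest score → sparrow.

sparrow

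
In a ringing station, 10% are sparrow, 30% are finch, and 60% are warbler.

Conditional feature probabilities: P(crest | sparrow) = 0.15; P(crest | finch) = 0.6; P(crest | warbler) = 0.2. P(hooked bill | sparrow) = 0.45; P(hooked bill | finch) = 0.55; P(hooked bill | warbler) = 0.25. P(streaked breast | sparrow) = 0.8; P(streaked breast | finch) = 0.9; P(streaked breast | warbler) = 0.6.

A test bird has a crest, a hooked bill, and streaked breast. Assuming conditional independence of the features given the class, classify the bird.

finch

sparrow: 0.1 × 0.15 × 0.45 × 0.8 = 0.0054
finch: 0.3 × 0.6 × 0.55 × 0.9 = 0.0891
warbler: 0.6 × 0.2 × 0.25 × 0.6 = 0.018
Highest score → finch.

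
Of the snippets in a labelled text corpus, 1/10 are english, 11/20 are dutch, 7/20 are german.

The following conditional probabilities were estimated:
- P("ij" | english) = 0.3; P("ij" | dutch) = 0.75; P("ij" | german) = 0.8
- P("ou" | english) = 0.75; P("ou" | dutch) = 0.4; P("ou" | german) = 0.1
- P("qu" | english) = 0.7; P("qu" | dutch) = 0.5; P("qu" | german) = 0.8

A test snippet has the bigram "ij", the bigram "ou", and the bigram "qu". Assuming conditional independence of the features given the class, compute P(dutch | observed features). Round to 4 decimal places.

0.6838

english: 0.1 × 0.3 × 0.75 × 0.7 = 0.01575
dutch: 0.55 × 0.75 × 0.4 × 0.5 = 0.0825
german: 0.35 × 0.8 × 0.1 × 0.8 = 0.0224
P(dutch | x) = 0.0825 / 0.12065 ≈ 0.6838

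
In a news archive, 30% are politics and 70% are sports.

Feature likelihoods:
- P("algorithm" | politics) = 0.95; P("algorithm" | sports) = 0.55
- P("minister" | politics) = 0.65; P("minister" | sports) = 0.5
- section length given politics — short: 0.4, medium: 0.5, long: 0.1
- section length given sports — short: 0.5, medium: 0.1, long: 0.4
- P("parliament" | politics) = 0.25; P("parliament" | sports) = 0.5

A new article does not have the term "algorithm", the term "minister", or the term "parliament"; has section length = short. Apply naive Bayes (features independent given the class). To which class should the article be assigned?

sports

politics: 0.3 × (1−0.95) × (1−0.65) × 0.4 × (1−0.25) = 0.001575
sports: 0.7 × (1−0.55) × (1−0.5) × 0.5 × (1−0.5) = 0.039375
Highest score → sports.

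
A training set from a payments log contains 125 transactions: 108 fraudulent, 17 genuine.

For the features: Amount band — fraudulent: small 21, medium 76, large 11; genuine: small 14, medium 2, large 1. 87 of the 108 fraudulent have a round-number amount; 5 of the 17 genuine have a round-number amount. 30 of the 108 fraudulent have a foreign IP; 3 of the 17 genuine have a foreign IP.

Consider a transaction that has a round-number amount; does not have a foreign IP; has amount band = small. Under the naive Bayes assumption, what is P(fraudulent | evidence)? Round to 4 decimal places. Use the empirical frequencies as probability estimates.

fraudulent: (108/125) × (21/108) × (87/108) × (78/108) ≈ 0.0977407
genuine: (17/125) × (14/17) × (5/17) × (14/17) ≈ 0.027128
P(fraudulent | x) = 0.0977407 / 0.1248687 ≈ 0.7827

0.7827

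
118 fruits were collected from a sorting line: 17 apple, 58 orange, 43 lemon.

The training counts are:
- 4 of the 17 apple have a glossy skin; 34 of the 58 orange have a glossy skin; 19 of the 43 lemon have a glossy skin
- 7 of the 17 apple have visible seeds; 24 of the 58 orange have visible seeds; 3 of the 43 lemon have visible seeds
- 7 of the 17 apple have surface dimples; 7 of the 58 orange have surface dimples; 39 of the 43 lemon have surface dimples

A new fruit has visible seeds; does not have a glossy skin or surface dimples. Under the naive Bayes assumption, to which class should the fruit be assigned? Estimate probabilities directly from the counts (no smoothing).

orange

apple: (17/118) × (13/17) × (7/17) × (10/17) ≈ 0.0266847
orange: (58/118) × (24/58) × (24/58) × (51/58) ≈ 0.0740039
lemon: (43/118) × (24/43) × (3/43) × (4/43) ≈ 0.00132
Highest score → orange.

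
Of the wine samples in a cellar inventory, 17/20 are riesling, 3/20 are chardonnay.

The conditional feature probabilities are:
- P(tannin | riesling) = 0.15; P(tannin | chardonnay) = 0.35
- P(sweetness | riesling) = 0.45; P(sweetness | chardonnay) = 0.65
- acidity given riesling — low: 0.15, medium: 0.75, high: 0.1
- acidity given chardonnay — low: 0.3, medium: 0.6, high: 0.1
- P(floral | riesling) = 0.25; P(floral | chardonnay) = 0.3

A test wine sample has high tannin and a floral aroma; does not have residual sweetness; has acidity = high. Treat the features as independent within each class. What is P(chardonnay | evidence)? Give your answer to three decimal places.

0.239

riesling: 0.85 × 0.15 × (1−0.45) × 0.1 × 0.25 = 0.001753125
chardonnay: 0.15 × 0.35 × (1−0.65) × 0.1 × 0.3 = 0.00055125
P(chardonnay | x) = 0.00055125 / 0.002304375 ≈ 0.239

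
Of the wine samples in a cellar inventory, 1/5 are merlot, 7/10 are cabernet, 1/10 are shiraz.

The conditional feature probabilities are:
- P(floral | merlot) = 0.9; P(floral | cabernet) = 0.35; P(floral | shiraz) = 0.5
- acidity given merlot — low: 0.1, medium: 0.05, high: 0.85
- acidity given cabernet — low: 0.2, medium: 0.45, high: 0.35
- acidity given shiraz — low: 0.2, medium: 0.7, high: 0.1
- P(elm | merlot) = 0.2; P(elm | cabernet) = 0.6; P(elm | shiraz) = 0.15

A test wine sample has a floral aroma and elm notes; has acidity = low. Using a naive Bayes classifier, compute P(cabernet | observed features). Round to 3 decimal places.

merlot: 0.2 × 0.9 × 0.1 × 0.2 = 0.0036
cabernet: 0.7 × 0.35 × 0.2 × 0.6 = 0.0294
shiraz: 0.1 × 0.5 × 0.2 × 0.15 = 0.0015
P(cabernet | x) = 0.0294 / 0.0345 ≈ 0.852

0.852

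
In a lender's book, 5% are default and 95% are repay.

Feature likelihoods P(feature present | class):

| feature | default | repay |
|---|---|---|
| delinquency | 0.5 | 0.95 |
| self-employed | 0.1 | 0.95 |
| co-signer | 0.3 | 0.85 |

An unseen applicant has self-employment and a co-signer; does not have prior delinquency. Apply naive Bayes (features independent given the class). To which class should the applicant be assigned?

default: 0.05 × (1−0.5) × 0.1 × 0.3 = 0.00075
repay: 0.95 × (1−0.95) × 0.95 × 0.85 = 0.03835625
Highest score → repay.

repay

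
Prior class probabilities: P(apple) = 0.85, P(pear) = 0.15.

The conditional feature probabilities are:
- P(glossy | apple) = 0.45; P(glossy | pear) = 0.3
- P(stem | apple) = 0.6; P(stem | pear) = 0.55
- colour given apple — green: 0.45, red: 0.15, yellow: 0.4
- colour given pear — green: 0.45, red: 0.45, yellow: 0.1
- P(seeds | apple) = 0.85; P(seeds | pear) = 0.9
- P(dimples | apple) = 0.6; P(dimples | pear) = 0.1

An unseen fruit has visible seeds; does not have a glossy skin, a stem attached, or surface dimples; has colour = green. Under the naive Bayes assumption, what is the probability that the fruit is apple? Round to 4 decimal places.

0.6242

apple: 0.85 × (1−0.45) × (1−0.6) × 0.45 × 0.85 × (1−0.6) = 0.028611
pear: 0.15 × (1−0.3) × (1−0.55) × 0.45 × 0.9 × (1−0.1) = 0.017222625
P(apple | x) = 0.028611 / 0.045833625 ≈ 0.6242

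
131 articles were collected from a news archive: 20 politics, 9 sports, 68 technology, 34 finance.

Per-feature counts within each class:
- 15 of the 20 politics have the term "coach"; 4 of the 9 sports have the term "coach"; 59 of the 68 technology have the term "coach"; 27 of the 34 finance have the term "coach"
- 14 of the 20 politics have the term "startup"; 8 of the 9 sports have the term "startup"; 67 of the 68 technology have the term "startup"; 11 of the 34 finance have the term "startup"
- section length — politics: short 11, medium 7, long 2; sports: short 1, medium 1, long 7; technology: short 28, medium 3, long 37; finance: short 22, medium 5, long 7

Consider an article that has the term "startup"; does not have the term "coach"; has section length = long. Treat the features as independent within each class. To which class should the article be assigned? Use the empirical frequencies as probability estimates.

politics: (20/131) × (5/20) × (14/20) × (2/20) ≈ 0.00267176
sports: (9/131) × (5/9) × (8/9) × (7/9) ≈ 0.0263877
technology: (68/131) × (9/68) × (67/68) × (37/68) ≈ 0.0368324
finance: (34/131) × (7/34) × (11/34) × (7/34) ≈ 0.00355926
Highest score → technology.

technology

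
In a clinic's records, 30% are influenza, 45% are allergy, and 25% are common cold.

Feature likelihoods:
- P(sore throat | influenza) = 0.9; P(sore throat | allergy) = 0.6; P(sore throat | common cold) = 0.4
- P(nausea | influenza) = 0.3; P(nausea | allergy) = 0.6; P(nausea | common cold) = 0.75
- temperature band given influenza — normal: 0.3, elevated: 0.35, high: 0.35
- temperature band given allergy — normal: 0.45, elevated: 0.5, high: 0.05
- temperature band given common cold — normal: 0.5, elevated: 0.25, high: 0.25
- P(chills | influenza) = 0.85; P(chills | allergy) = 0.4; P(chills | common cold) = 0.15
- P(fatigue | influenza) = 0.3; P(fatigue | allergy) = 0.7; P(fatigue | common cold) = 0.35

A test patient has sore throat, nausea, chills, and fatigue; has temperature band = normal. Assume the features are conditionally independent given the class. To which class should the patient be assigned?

influenza: 0.3 × 0.9 × 0.3 × 0.3 × 0.85 × 0.3 = 0.0061965
allergy: 0.45 × 0.6 × 0.6 × 0.45 × 0.4 × 0.7 = 0.020412
common cold: 0.25 × 0.4 × 0.75 × 0.5 × 0.15 × 0.35 = 0.00196875
Highest score → allergy.

allergy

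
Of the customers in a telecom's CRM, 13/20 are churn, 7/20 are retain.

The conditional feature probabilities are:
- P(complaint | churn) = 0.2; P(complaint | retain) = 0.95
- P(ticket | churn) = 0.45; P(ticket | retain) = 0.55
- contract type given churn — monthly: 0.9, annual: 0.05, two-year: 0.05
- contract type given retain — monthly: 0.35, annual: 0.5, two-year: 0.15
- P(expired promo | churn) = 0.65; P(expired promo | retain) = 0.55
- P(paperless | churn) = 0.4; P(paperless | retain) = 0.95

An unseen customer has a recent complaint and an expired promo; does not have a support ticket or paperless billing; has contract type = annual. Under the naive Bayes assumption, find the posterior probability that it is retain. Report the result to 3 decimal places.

churn: 0.65 × 0.2 × (1−0.45) × 0.05 × 0.65 × (1−0.4) = 0.00139425
retain: 0.35 × 0.95 × (1−0.55) × 0.5 × 0.55 × (1−0.95) = 0.00205734375
P(retain | x) = 0.00205734375 / 0.00345159375 ≈ 0.596

0.596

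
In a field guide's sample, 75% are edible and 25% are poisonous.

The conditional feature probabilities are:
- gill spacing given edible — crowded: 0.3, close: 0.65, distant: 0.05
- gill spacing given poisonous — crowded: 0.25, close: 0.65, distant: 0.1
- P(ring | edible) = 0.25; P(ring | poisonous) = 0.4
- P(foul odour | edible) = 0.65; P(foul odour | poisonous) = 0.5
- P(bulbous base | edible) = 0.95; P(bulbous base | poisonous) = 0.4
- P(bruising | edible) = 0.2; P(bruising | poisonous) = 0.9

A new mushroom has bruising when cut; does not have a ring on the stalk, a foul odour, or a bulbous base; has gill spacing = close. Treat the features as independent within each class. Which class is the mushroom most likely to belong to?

poisonous

edible: 0.75 × 0.65 × (1−0.25) × (1−0.65) × (1−0.95) × 0.2 = 0.0012796875
poisonous: 0.25 × 0.65 × (1−0.4) × (1−0.5) × (1−0.4) × 0.9 = 0.026325
Highest score → poisonous.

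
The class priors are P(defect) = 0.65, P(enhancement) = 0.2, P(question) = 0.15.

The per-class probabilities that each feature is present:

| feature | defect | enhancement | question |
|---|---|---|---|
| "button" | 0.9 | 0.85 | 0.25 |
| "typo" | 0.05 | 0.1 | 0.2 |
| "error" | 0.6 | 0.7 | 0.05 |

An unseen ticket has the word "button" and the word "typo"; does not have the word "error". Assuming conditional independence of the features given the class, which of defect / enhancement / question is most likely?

defect: 0.65 × 0.9 × 0.05 × (1−0.6) = 0.0117
enhancement: 0.2 × 0.85 × 0.1 × (1−0.7) = 0.0051
question: 0.15 × 0.25 × 0.2 × (1−0.05) = 0.007125
Highest score → defect.

defect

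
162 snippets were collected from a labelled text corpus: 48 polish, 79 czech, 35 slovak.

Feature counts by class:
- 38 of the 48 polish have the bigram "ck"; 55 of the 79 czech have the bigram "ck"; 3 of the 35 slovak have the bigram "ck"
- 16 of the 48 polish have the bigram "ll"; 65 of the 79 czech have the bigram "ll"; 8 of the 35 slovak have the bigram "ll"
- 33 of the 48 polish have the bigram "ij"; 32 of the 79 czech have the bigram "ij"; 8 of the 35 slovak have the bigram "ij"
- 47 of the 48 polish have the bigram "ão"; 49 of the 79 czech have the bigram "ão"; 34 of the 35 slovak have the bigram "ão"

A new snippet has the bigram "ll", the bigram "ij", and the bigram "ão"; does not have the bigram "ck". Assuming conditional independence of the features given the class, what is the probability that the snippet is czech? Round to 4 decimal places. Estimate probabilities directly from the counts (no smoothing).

polish: (48/162) × (10/48) × (16/48) × (33/48) × (47/48) ≈ 0.0138514
czech: (79/162) × (24/79) × (65/79) × (32/79) × (49/79) ≈ 0.0306249
slovak: (35/162) × (32/35) × (8/35) × (8/35) × (34/35) ≈ 0.0100251
P(czech | x) = 0.0306249 / 0.0545014 ≈ 0.5619

0.5619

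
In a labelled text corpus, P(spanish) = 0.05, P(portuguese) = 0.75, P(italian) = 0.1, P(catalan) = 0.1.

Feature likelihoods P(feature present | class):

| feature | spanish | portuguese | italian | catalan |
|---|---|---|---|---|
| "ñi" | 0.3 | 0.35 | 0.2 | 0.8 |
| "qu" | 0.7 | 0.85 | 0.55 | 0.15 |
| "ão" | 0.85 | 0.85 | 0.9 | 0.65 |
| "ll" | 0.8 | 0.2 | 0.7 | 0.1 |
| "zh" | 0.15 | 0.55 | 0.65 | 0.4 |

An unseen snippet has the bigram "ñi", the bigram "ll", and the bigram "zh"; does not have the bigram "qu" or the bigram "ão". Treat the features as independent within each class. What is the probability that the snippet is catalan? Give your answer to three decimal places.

0.455

spanish: 0.05 × 0.3 × (1−0.7) × (1−0.85) × 0.8 × 0.15 = 0.000081
portuguese: 0.75 × 0.35 × (1−0.85) × (1−0.85) × 0.2 × 0.55 = 0.0006496875
italian: 0.1 × 0.2 × (1−0.55) × (1−0.9) × 0.7 × 0.65 = 0.0004095
catalan: 0.1 × 0.8 × (1−0.15) × (1−0.65) × 0.1 × 0.4 = 0.000952
P(catalan | x) = 0.000952 / 0.0020921875 ≈ 0.455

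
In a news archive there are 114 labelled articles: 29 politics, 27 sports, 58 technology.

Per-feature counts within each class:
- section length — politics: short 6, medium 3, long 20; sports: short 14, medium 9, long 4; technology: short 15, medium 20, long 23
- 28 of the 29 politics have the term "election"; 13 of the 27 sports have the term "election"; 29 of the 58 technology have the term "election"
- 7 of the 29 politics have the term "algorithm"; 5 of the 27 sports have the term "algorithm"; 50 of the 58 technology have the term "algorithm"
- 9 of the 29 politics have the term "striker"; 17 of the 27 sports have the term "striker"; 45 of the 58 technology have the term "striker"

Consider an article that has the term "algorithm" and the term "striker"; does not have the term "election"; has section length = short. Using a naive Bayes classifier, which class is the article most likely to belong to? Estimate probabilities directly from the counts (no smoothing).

technology

politics: (29/114) × (6/29) × (1/29) × (7/29) × (9/29) ≈ 0.000135954
sports: (27/114) × (14/27) × (14/27) × (5/27) × (17/27) ≈ 0.0074247
technology: (58/114) × (15/58) × (29/58) × (50/58) × (45/58) ≈ 0.0440031
Highest score → technology.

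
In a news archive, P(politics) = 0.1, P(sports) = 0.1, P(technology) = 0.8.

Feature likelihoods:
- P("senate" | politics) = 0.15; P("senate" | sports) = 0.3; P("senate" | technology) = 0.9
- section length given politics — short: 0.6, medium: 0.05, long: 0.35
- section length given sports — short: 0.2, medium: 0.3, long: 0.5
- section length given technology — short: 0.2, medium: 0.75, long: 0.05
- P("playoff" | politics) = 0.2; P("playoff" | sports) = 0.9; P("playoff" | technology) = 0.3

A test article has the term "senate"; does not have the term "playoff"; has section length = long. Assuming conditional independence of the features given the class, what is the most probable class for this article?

politics: 0.1 × 0.15 × 0.35 × (1−0.2) = 0.0042
sports: 0.1 × 0.3 × 0.5 × (1−0.9) = 0.0015
technology: 0.8 × 0.9 × 0.05 × (1−0.3) = 0.0252
Highest score → technology.

technology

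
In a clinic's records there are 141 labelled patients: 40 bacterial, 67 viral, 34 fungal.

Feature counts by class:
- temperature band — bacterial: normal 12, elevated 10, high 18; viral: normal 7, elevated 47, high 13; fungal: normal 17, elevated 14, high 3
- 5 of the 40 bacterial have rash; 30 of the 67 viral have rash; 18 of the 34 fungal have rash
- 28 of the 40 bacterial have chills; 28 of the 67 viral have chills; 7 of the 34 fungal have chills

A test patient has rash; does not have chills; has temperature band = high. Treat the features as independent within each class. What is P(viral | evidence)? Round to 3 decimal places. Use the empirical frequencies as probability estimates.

bacterial: (40/141) × (18/40) × (5/40) × (12/40) ≈ 0.00478723
viral: (67/141) × (13/67) × (30/67) × (39/67) ≈ 0.0240304
fungal: (34/141) × (3/34) × (18/34) × (27/34) ≈ 0.008945
P(viral | x) = 0.0240304 / 0.03776263 ≈ 0.636

0.636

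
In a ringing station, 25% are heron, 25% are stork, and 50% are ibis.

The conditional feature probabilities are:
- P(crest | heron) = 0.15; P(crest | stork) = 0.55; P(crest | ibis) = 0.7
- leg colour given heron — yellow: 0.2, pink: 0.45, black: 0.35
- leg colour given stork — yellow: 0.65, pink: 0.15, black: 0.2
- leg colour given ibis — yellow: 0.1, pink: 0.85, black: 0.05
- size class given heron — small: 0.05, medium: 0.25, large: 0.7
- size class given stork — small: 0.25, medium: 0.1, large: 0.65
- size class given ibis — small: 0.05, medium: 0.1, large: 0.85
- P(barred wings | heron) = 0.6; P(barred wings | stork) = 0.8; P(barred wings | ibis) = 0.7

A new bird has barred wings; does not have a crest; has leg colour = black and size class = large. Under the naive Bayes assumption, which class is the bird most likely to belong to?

heron: 0.25 × (1−0.15) × 0.35 × 0.7 × 0.6 = 0.0312375
stork: 0.25 × (1−0.55) × 0.2 × 0.65 × 0.8 = 0.0117
ibis: 0.5 × (1−0.7) × 0.05 × 0.85 × 0.7 = 0.0044625
Highest score → heron.

heron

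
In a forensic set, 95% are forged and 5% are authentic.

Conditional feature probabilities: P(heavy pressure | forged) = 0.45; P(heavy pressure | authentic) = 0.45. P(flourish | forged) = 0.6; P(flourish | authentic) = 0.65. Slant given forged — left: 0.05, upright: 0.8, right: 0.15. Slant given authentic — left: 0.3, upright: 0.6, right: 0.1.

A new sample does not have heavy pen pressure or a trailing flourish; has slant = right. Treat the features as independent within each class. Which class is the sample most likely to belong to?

forged

forged: 0.95 × (1−0.45) × (1−0.6) × 0.15 = 0.03135
authentic: 0.05 × (1−0.45) × (1−0.65) × 0.1 = 0.0009625
Highest score → forged.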